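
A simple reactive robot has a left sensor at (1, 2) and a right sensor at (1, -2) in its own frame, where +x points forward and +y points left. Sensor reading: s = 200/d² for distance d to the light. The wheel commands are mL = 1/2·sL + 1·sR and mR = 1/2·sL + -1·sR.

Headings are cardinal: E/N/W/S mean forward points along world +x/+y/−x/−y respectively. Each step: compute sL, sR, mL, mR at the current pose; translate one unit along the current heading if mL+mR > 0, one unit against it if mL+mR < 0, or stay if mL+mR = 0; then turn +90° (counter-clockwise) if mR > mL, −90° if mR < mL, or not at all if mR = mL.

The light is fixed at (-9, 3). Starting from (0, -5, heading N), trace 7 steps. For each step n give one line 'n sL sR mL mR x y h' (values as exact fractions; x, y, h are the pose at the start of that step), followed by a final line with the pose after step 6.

0 100/49 20/17 1830/833 -130/833 0 -5 N
1 8/5 200/181 1724/905 -276/905 0 -4 E
2 25/26 25/16 425/208 -225/208 1 -4 S
3 200/181 200/117 47900/21177 -24500/21177 1 -5 W
4 100/49 20/17 1830/833 -130/833 0 -5 N
5 8/5 200/181 1724/905 -276/905 0 -4 E
6 25/26 25/16 425/208 -225/208 1 -4 S
final 1 -5 W

n=0: pose=(0,-5,N); sL=100/49, sR=20/17; mL=1830/833, mR=-130/833; mL+mR=100/49 → advance +1; mR−mL=-40/17 → turn -1·90°
n=1: pose=(0,-4,E); sL=8/5, sR=200/181; mL=1724/905, mR=-276/905; mL+mR=8/5 → advance +1; mR−mL=-400/181 → turn -1·90°
n=2: pose=(1,-4,S); sL=25/26, sR=25/16; mL=425/208, mR=-225/208; mL+mR=25/26 → advance +1; mR−mL=-25/8 → turn -1·90°
n=3: pose=(1,-5,W); sL=200/181, sR=200/117; mL=47900/21177, mR=-24500/21177; mL+mR=200/181 → advance +1; mR−mL=-400/117 → turn -1·90°
n=4: pose=(0,-5,N); sL=100/49, sR=20/17; mL=1830/833, mR=-130/833; mL+mR=100/49 → advance +1; mR−mL=-40/17 → turn -1·90°
n=5: pose=(0,-4,E); sL=8/5, sR=200/181; mL=1724/905, mR=-276/905; mL+mR=8/5 → advance +1; mR−mL=-400/181 → turn -1·90°
n=6: pose=(1,-4,S); sL=25/26, sR=25/16; mL=425/208, mR=-225/208; mL+mR=25/26 → advance +1; mR−mL=-25/8 → turn -1·90°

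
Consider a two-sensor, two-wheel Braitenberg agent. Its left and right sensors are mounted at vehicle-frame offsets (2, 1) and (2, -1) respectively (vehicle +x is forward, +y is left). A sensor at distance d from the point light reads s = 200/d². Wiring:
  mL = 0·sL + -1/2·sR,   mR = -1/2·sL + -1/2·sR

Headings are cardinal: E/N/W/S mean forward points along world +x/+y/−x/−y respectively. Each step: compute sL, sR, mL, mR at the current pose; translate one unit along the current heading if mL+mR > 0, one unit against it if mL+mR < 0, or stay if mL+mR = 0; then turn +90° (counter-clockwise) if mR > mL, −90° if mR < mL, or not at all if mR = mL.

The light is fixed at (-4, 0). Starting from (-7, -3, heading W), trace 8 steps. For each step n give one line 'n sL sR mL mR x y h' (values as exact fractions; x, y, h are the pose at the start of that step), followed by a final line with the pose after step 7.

0 200/41 200/29 -100/29 -7000/1189 -7 -3 W
1 20 100 -50 -60 -6 -3 N
2 200/9 8 -4 -136/9 -6 -4 E
3 5 50/13 -25/13 -115/26 -7 -4 S
4 200/41 200/29 -100/29 -7000/1189 -7 -3 W
5 20 100 -50 -60 -6 -3 N
6 200/9 8 -4 -136/9 -6 -4 E
7 5 50/13 -25/13 -115/26 -7 -4 S
final -7 -3 W

n=0: pose=(-7,-3,W); sL=200/41, sR=200/29; mL=-100/29, mR=-7000/1189; mL+mR=-11100/1189 → advance -1; mR−mL=-100/41 → turn -1·90°
n=1: pose=(-6,-3,N); sL=20, sR=100; mL=-50, mR=-60; mL+mR=-110 → advance -1; mR−mL=-10 → turn -1·90°
n=2: pose=(-6,-4,E); sL=200/9, sR=8; mL=-4, mR=-136/9; mL+mR=-172/9 → advance -1; mR−mL=-100/9 → turn -1·90°
n=3: pose=(-7,-4,S); sL=5, sR=50/13; mL=-25/13, mR=-115/26; mL+mR=-165/26 → advance -1; mR−mL=-5/2 → turn -1·90°
n=4: pose=(-7,-3,W); sL=200/41, sR=200/29; mL=-100/29, mR=-7000/1189; mL+mR=-11100/1189 → advance -1; mR−mL=-100/41 → turn -1·90°
n=5: pose=(-6,-3,N); sL=20, sR=100; mL=-50, mR=-60; mL+mR=-110 → advance -1; mR−mL=-10 → turn -1·90°
n=6: pose=(-6,-4,E); sL=200/9, sR=8; mL=-4, mR=-136/9; mL+mR=-172/9 → advance -1; mR−mL=-100/9 → turn -1·90°
n=7: pose=(-7,-4,S); sL=5, sR=50/13; mL=-25/13, mR=-115/26; mL+mR=-165/26 → advance -1; mR−mL=-5/2 → turn -1·90°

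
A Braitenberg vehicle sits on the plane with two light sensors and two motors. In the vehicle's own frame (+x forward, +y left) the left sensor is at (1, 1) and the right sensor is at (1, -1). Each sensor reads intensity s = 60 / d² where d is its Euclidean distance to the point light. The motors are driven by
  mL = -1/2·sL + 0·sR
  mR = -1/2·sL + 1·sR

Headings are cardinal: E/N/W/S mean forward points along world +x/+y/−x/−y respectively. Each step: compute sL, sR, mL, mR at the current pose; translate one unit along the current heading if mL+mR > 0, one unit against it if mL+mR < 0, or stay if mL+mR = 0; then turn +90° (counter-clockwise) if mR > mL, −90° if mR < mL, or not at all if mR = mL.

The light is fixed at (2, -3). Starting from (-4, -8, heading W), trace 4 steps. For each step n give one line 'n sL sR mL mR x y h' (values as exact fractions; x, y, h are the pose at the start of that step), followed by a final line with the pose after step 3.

n=0: pose=(-4,-8,W); sL=12/17, sR=12/13; mL=-6/17, mR=126/221; mL+mR=48/221 → advance +1; mR−mL=12/13 → turn +1·90°
n=1: pose=(-5,-8,S); sL=5/6, sR=3/5; mL=-5/12, mR=11/60; mL+mR=-7/30 → advance -1; mR−mL=3/5 → turn +1·90°
n=2: pose=(-5,-7,E); sL=4/3, sR=60/61; mL=-2/3, mR=58/183; mL+mR=-64/183 → advance -1; mR−mL=60/61 → turn +1·90°
n=3: pose=(-6,-7,N); sL=2/3, sR=30/29; mL=-1/3, mR=61/87; mL+mR=32/87 → advance +1; mR−mL=30/29 → turn +1·90°

0 12/17 12/13 -6/17 126/221 -4 -8 W
1 5/6 3/5 -5/12 11/60 -5 -8 S
2 4/3 60/61 -2/3 58/183 -5 -7 E
3 2/3 30/29 -1/3 61/87 -6 -7 N
final -6 -6 W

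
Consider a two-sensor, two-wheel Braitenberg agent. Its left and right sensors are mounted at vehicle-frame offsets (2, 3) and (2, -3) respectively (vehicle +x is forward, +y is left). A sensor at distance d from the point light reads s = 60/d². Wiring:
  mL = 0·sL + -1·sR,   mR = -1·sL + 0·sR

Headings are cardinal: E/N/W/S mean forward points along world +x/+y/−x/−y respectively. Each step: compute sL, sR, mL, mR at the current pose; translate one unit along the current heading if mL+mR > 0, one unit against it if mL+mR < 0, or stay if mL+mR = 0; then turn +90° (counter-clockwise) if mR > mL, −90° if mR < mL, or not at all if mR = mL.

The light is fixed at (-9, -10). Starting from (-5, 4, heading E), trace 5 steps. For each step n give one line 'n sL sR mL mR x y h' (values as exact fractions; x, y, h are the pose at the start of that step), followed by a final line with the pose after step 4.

0 12/65 60/157 -60/157 -12/65 -5 4 E
1 15/64 15/73 -15/73 -15/64 -6 4 N
2 60/281 12/25 -12/25 -60/281 -6 3 E
3 30/113 6/25 -6/25 -30/113 -7 3 N
4 60/241 60/97 -60/97 -60/241 -7 2 E
final -8 2 N

n=0: pose=(-5,4,E); sL=12/65, sR=60/157; mL=-60/157, mR=-12/65; mL+mR=-5784/10205 → advance -1; mR−mL=2016/10205 → turn +1·90°
n=1: pose=(-6,4,N); sL=15/64, sR=15/73; mL=-15/73, mR=-15/64; mL+mR=-2055/4672 → advance -1; mR−mL=-135/4672 → turn -1·90°
n=2: pose=(-6,3,E); sL=60/281, sR=12/25; mL=-12/25, mR=-60/281; mL+mR=-4872/7025 → advance -1; mR−mL=1872/7025 → turn +1·90°
n=3: pose=(-7,3,N); sL=30/113, sR=6/25; mL=-6/25, mR=-30/113; mL+mR=-1428/2825 → advance -1; mR−mL=-72/2825 → turn -1·90°
n=4: pose=(-7,2,E); sL=60/241, sR=60/97; mL=-60/97, mR=-60/241; mL+mR=-20280/23377 → advance -1; mR−mL=8640/23377 → turn +1·90°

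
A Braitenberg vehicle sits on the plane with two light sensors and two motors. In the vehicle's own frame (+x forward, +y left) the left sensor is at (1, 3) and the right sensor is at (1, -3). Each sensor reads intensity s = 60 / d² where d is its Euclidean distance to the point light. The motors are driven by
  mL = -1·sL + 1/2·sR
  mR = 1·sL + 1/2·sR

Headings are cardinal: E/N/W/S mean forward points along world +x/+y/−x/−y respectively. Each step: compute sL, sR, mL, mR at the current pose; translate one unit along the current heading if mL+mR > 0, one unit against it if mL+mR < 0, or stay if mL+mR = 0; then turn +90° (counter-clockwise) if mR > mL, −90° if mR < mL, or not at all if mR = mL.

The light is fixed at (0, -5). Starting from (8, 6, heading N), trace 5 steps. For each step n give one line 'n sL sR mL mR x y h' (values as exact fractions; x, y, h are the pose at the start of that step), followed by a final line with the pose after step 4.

n=0: pose=(8,6,N); sL=60/169, sR=12/53; mL=-2166/8957, mR=4194/8957; mL+mR=12/53 → advance +1; mR−mL=120/169 → turn +1·90°
n=1: pose=(8,7,W); sL=6/13, sR=30/137; mL=-627/1781, mR=1017/1781; mL+mR=30/137 → advance +1; mR−mL=12/13 → turn +1·90°
n=2: pose=(7,7,S); sL=60/221, sR=60/137; mL=-1590/30277, mR=14850/30277; mL+mR=60/137 → advance +1; mR−mL=120/221 → turn +1·90°
n=3: pose=(7,6,E); sL=3/13, sR=15/32; mL=3/832, mR=387/832; mL+mR=15/32 → advance +1; mR−mL=6/13 → turn +1·90°
n=4: pose=(8,6,N); sL=60/169, sR=12/53; mL=-2166/8957, mR=4194/8957; mL+mR=12/53 → advance +1; mR−mL=120/169 → turn +1·90°

0 60/169 12/53 -2166/8957 4194/8957 8 6 N
1 6/13 30/137 -627/1781 1017/1781 8 7 W
2 60/221 60/137 -1590/30277 14850/30277 7 7 S
3 3/13 15/32 3/832 387/832 7 6 E
4 60/169 12/53 -2166/8957 4194/8957 8 6 N
final 8 7 W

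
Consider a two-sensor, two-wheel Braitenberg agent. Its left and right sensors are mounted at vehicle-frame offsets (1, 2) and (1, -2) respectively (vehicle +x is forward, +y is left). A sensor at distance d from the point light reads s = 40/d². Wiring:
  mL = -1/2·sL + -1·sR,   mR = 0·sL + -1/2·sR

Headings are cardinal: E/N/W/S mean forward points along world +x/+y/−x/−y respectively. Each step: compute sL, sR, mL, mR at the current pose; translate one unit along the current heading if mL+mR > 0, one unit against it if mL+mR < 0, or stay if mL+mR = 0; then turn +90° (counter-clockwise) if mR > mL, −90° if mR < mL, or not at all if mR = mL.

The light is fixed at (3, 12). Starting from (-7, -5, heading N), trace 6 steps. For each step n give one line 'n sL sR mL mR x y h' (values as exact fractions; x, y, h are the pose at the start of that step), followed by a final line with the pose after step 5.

n=0: pose=(-7,-5,N); sL=1/10, sR=1/8; mL=-7/40, mR=-1/16; mL+mR=-19/80 → advance -1; mR−mL=9/80 → turn +1·90°
n=1: pose=(-7,-6,W); sL=40/521, sR=40/377; mL=-28380/196417, mR=-20/377; mL+mR=-38800/196417 → advance -1; mR−mL=17960/196417 → turn +1·90°
n=2: pose=(-6,-6,S); sL=4/41, sR=20/241; mL=-1302/9881, mR=-10/241; mL+mR=-1712/9881 → advance -1; mR−mL=892/9881 → turn +1·90°
n=3: pose=(-6,-5,E); sL=40/289, sR=8/85; mL=-236/1445, mR=-4/85; mL+mR=-304/1445 → advance -1; mR−mL=168/1445 → turn +1·90°
n=4: pose=(-7,-5,N); sL=1/10, sR=1/8; mL=-7/40, mR=-1/16; mL+mR=-19/80 → advance -1; mR−mL=9/80 → turn +1·90°
n=5: pose=(-7,-6,W); sL=40/521, sR=40/377; mL=-28380/196417, mR=-20/377; mL+mR=-38800/196417 → advance -1; mR−mL=17960/196417 → turn +1·90°

0 1/10 1/8 -7/40 -1/16 -7 -5 N
1 40/521 40/377 -28380/196417 -20/377 -7 -6 W
2 4/41 20/241 -1302/9881 -10/241 -6 -6 S
3 40/289 8/85 -236/1445 -4/85 -6 -5 E
4 1/10 1/8 -7/40 -1/16 -7 -5 N
5 40/521 40/377 -28380/196417 -20/377 -7 -6 W
final -6 -6 S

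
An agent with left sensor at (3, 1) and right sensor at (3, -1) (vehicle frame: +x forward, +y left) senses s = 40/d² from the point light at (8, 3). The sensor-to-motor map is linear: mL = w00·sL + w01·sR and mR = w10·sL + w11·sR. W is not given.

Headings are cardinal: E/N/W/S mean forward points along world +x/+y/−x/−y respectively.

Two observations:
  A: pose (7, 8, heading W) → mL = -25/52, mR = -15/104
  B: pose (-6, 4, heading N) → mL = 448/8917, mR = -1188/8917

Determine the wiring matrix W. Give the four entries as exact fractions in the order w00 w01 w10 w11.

obs A: pose=(7,8,W) → sL=5/4, sR=10/13, mL=-25/52, mR=-15/104
obs B: pose=(-6,4,N) → sL=40/241, sR=8/37, mL=448/8917, mR=-1188/8917
sensor matrix S = [[5/4, 10/13], [40/241, 8/37]]; det S = 16530/115921
solve [mL_A; mL_B] = S·[w00; w01] and [mR_A; mR_B] = S·[w10; w11]:
  w00 = -1, w01 = 1, w10 = 1/2, w11 = -1

-1 1 1/2 -1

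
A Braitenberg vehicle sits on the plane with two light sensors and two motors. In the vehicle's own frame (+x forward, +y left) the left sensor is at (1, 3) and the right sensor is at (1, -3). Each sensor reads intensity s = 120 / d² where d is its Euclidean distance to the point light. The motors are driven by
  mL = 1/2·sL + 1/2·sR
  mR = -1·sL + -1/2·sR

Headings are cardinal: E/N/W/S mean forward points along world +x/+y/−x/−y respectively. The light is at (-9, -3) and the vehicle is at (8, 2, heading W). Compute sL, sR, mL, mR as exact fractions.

left sensor world pos  = (7, -1); dL² = 260
right sensor world pos = (7, 5); dR² = 320
sL = 120/260 = 6/13
sR = 120/320 = 3/8
mL = 1/2·sL + 1/2·sR = 87/208
mR = -1·sL + -1/2·sR = -135/208

6/13 3/8 87/208 -135/208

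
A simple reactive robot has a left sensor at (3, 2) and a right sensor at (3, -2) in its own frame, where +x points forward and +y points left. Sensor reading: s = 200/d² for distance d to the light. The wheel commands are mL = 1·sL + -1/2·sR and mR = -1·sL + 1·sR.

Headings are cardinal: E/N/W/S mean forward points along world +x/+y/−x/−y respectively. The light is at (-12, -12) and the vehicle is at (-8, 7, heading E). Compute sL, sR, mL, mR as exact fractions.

left sensor world pos  = (-5, 9); dL² = 490
right sensor world pos = (-5, 5); dR² = 338
sL = 200/490 = 20/49
sR = 200/338 = 100/169
mL = 1·sL + -1/2·sR = 930/8281
mR = -1·sL + 1·sR = 1520/8281

20/49 100/169 930/8281 1520/8281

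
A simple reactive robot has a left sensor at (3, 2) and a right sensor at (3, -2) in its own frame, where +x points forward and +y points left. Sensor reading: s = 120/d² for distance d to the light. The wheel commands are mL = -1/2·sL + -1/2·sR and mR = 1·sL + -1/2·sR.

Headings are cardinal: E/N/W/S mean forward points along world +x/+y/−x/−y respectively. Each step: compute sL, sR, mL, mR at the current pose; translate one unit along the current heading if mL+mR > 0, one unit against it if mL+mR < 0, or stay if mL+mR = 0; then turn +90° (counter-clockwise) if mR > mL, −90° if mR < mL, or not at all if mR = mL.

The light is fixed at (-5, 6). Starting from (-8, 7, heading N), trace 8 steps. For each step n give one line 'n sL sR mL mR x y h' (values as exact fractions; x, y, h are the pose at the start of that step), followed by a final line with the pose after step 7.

0 120/41 120/17 -3480/697 -420/697 -8 7 N
1 3 3 -3 3/2 -8 6 W
2 40/3 24/5 -136/15 164/15 -7 6 S
3 60 12 -36 54 -7 5 E
4 120/13 24 -216/13 -36/13 -6 5 N
5 15/4 15/2 -45/8 0 -6 4 W
6 120/29 120/29 -120/29 60/29 -5 4 S
7 12 20/3 -28/3 26/3 -5 5 E
final -6 5 N

n=0: pose=(-8,7,N); sL=120/41, sR=120/17; mL=-3480/697, mR=-420/697; mL+mR=-3900/697 → advance -1; mR−mL=180/41 → turn +1·90°
n=1: pose=(-8,6,W); sL=3, sR=3; mL=-3, mR=3/2; mL+mR=-3/2 → advance -1; mR−mL=9/2 → turn +1·90°
n=2: pose=(-7,6,S); sL=40/3, sR=24/5; mL=-136/15, mR=164/15; mL+mR=28/15 → advance +1; mR−mL=20 → turn +1·90°
n=3: pose=(-7,5,E); sL=60, sR=12; mL=-36, mR=54; mL+mR=18 → advance +1; mR−mL=90 → turn +1·90°
n=4: pose=(-6,5,N); sL=120/13, sR=24; mL=-216/13, mR=-36/13; mL+mR=-252/13 → advance -1; mR−mL=180/13 → turn +1·90°
n=5: pose=(-6,4,W); sL=15/4, sR=15/2; mL=-45/8, mR=0; mL+mR=-45/8 → advance -1; mR−mL=45/8 → turn +1·90°
n=6: pose=(-5,4,S); sL=120/29, sR=120/29; mL=-120/29, mR=60/29; mL+mR=-60/29 → advance -1; mR−mL=180/29 → turn +1·90°
n=7: pose=(-5,5,E); sL=12, sR=20/3; mL=-28/3, mR=26/3; mL+mR=-2/3 → advance -1; mR−mL=18 → turn +1·90°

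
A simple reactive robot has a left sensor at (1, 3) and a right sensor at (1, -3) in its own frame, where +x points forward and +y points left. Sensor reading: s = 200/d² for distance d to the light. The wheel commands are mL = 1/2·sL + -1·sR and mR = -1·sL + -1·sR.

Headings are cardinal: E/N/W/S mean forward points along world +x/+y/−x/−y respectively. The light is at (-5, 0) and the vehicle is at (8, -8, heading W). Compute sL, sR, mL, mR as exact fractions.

left sensor world pos  = (7, -11); dL² = 265
right sensor world pos = (7, -5); dR² = 169
sL = 200/265 = 40/53
sR = 200/169 = 200/169
mL = 1/2·sL + -1·sR = -7220/8957
mR = -1·sL + -1·sR = -17360/8957

40/53 200/169 -7220/8957 -17360/8957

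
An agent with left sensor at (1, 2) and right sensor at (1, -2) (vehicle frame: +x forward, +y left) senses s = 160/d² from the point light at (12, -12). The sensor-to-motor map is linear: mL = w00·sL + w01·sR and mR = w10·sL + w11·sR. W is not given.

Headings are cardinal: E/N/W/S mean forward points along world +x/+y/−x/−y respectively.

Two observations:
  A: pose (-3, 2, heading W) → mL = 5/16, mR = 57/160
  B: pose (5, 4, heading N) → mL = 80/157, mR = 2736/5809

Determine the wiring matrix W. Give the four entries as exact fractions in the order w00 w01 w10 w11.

obs A: pose=(-3,2,W) → sL=2/5, sR=5/16, mL=5/16, mR=57/160
obs B: pose=(5,4,N) → sL=16/37, sR=80/157, mL=80/157, mR=2736/5809
sensor matrix S = [[2/5, 5/16], [16/37, 80/157]]; det S = 399/5809
solve [mL_A; mL_B] = S·[w00; w01] and [mR_A; mR_B] = S·[w10; w11]:
  w00 = 0, w01 = 1, w10 = 1/2, w11 = 1/2

0 1 1/2 1/2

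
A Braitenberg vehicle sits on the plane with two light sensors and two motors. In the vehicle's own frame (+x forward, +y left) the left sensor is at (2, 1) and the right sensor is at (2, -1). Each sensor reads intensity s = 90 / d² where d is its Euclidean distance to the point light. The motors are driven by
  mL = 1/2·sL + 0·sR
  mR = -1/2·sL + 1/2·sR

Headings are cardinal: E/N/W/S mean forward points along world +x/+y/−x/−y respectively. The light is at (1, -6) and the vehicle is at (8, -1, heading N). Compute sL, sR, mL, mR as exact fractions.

left sensor world pos  = (7, 1); dL² = 85
right sensor world pos = (9, 1); dR² = 113
sL = 90/85 = 18/17
sR = 90/113 = 90/113
mL = 1/2·sL + 0·sR = 9/17
mR = -1/2·sL + 1/2·sR = -252/1921

18/17 90/113 9/17 -252/1921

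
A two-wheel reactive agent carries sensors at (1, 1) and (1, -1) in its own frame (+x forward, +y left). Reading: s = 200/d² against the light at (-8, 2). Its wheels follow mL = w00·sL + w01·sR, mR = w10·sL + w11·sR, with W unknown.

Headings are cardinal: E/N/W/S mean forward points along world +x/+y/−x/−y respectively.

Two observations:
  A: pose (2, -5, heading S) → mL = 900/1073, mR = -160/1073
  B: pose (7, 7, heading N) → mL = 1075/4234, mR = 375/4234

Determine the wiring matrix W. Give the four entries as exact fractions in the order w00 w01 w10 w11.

obs A: pose=(2,-5,S) → sL=40/37, sR=40/29, mL=900/1073, mR=-160/1073
obs B: pose=(7,7,N) → sL=25/29, sR=50/73, mL=1075/4234, mR=375/4234
sensor matrix S = [[40/37, 40/29], [25/29, 50/73]]; det S = -1019000/2271541
solve [mL_A; mL_B] = S·[w00; w01] and [mR_A; mR_B] = S·[w10; w11]:
  w00 = -1/2, w01 = 1, w10 = 1/2, w11 = -1/2

-1/2 1 1/2 -1/2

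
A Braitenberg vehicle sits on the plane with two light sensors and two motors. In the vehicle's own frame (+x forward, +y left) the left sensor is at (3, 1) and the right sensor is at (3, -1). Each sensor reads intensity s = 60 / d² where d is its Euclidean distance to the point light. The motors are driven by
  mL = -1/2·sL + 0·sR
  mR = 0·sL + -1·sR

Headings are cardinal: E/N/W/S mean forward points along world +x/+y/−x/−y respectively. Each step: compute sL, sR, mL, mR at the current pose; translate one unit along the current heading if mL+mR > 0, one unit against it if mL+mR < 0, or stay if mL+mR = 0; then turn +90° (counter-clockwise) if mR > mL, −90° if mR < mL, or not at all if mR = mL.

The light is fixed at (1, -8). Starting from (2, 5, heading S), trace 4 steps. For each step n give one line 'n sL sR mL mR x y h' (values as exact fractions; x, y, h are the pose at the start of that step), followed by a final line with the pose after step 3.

n=0: pose=(2,5,S); sL=15/26, sR=3/5; mL=-15/52, mR=-3/5; mL+mR=-231/260 → advance -1; mR−mL=-81/260 → turn -1·90°
n=1: pose=(2,6,W); sL=60/173, sR=60/229; mL=-30/173, mR=-60/229; mL+mR=-17250/39617 → advance -1; mR−mL=-3510/39617 → turn -1·90°
n=2: pose=(3,6,N); sL=6/29, sR=30/149; mL=-3/29, mR=-30/149; mL+mR=-1317/4321 → advance -1; mR−mL=-423/4321 → turn -1·90°
n=3: pose=(3,5,E); sL=60/221, sR=60/169; mL=-30/221, mR=-60/169; mL+mR=-1410/2873 → advance -1; mR−mL=-630/2873 → turn -1·90°

0 15/26 3/5 -15/52 -3/5 2 5 S
1 60/173 60/229 -30/173 -60/229 2 6 W
2 6/29 30/149 -3/29 -30/149 3 6 N
3 60/221 60/169 -30/221 -60/169 3 5 E
final 2 5 S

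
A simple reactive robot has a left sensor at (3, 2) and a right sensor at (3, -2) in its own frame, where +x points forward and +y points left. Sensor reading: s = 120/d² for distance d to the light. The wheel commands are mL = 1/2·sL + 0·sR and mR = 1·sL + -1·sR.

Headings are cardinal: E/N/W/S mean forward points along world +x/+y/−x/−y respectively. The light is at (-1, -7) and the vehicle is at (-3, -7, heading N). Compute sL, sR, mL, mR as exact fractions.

left sensor world pos  = (-5, -4); dL² = 25
right sensor world pos = (-1, -4); dR² = 9
sL = 120/25 = 24/5
sR = 120/9 = 40/3
mL = 1/2·sL + 0·sR = 12/5
mR = 1·sL + -1·sR = -128/15

24/5 40/3 12/5 -128/15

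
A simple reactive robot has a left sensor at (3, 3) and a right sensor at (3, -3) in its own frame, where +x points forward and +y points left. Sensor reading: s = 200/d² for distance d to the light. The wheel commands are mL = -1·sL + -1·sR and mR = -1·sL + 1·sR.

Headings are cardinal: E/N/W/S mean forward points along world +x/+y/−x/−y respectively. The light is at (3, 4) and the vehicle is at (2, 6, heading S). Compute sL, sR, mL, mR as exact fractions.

left sensor world pos  = (5, 3); dL² = 5
right sensor world pos = (-1, 3); dR² = 17
sL = 200/5 = 40
sR = 200/17 = 200/17
mL = -1·sL + -1·sR = -880/17
mR = -1·sL + 1·sR = -480/17

40 200/17 -880/17 -480/17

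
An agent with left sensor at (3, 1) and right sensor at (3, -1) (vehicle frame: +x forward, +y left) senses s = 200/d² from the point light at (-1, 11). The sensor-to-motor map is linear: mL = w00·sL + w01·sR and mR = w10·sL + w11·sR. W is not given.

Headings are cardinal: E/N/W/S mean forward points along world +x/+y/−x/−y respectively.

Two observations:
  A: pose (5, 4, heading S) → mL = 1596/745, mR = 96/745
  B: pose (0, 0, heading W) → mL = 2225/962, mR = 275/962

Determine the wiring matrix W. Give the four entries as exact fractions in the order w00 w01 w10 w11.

1 1/2 -1/2 1/2

obs A: pose=(5,4,S) → sL=200/149, sR=8/5, mL=1596/745, mR=96/745
obs B: pose=(0,0,W) → sL=50/37, sR=25/13, mL=2225/962, mR=275/962
sensor matrix S = [[200/149, 8/5], [50/37, 25/13]]; det S = 30040/71669
solve [mL_A; mL_B] = S·[w00; w01] and [mR_A; mR_B] = S·[w10; w11]:
  w00 = 1, w01 = 1/2, w10 = -1/2, w11 = 1/2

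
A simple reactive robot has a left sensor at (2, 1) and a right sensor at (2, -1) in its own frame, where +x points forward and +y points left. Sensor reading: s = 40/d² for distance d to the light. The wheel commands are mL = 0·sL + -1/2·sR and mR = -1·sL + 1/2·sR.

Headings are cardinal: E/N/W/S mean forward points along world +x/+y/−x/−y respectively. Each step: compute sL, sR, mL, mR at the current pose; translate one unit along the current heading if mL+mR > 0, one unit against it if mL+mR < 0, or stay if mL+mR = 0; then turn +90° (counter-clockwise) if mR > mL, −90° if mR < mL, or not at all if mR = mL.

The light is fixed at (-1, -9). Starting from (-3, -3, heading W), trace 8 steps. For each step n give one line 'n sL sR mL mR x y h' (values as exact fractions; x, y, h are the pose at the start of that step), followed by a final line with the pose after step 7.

n=0: pose=(-3,-3,W); sL=40/41, sR=8/13; mL=-4/13, mR=-356/533; mL+mR=-40/41 → advance -1; mR−mL=-192/533 → turn -1·90°
n=1: pose=(-2,-3,N); sL=10/17, sR=5/8; mL=-5/16, mR=-75/272; mL+mR=-10/17 → advance -1; mR−mL=5/136 → turn +1·90°
n=2: pose=(-2,-4,W); sL=8/5, sR=8/9; mL=-4/9, mR=-52/45; mL+mR=-8/5 → advance -1; mR−mL=-32/45 → turn -1·90°
n=3: pose=(-1,-4,N); sL=4/5, sR=4/5; mL=-2/5, mR=-2/5; mL+mR=-4/5 → advance -1; mR−mL=0 → turn +0·90°
n=4: pose=(-1,-5,N); sL=40/37, sR=40/37; mL=-20/37, mR=-20/37; mL+mR=-40/37 → advance -1; mR−mL=0 → turn +0·90°
n=5: pose=(-1,-6,N); sL=20/13, sR=20/13; mL=-10/13, mR=-10/13; mL+mR=-20/13 → advance -1; mR−mL=0 → turn +0·90°
n=6: pose=(-1,-7,N); sL=40/17, sR=40/17; mL=-20/17, mR=-20/17; mL+mR=-40/17 → advance -1; mR−mL=0 → turn +0·90°
n=7: pose=(-1,-8,N); sL=4, sR=4; mL=-2, mR=-2; mL+mR=-4 → advance -1; mR−mL=0 → turn +0·90°

0 40/41 8/13 -4/13 -356/533 -3 -3 W
1 10/17 5/8 -5/16 -75/272 -2 -3 N
2 8/5 8/9 -4/9 -52/45 -2 -4 W
3 4/5 4/5 -2/5 -2/5 -1 -4 N
4 40/37 40/37 -20/37 -20/37 -1 -5 N
5 20/13 20/13 -10/13 -10/13 -1 -6 N
6 40/17 40/17 -20/17 -20/17 -1 -7 N
7 4 4 -2 -2 -1 -8 N
final -1 -9 N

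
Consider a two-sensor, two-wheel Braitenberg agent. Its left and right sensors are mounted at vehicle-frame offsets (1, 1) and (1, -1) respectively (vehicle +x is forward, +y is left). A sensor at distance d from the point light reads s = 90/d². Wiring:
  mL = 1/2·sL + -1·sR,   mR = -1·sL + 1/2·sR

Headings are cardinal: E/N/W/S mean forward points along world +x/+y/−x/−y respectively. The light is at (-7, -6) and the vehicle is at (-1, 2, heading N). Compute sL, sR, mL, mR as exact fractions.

left sensor world pos  = (-2, 3); dL² = 106
right sensor world pos = (0, 3); dR² = 130
sL = 90/106 = 45/53
sR = 90/130 = 9/13
mL = 1/2·sL + -1·sR = -369/1378
mR = -1·sL + 1/2·sR = -693/1378

45/53 9/13 -369/1378 -693/1378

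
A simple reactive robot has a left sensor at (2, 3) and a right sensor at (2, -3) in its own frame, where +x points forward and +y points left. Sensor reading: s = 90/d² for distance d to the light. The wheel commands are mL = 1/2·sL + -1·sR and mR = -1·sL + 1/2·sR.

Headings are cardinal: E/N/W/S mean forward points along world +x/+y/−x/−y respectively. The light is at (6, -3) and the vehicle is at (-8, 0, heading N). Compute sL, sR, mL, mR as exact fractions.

45/157 45/73 -10845/22922 495/22922

left sensor world pos  = (-11, 2); dL² = 314
right sensor world pos = (-5, 2); dR² = 146
sL = 90/314 = 45/157
sR = 90/146 = 45/73
mL = 1/2·sL + -1·sR = -10845/22922
mR = -1·sL + 1/2·sR = 495/22922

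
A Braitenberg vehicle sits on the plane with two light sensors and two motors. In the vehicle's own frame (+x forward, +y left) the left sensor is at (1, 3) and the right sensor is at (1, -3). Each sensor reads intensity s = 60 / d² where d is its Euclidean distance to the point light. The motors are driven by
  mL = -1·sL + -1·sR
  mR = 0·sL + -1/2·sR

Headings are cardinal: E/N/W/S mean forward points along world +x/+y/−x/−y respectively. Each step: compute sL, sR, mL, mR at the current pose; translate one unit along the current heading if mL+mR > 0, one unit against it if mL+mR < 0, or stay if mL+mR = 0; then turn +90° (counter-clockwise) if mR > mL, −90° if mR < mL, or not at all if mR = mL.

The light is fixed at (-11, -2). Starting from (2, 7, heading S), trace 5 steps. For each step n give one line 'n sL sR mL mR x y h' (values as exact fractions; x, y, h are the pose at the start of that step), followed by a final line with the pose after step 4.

0 3/16 15/41 -363/656 -15/82 2 7 S
1 12/73 12/49 -1464/3577 -6/49 2 8 E
2 30/101 30/173 -8220/17473 -15/173 1 8 N
3 60/157 12/53 -5064/8321 -6/53 1 7 W
4 3/16 15/41 -363/656 -15/82 2 7 S
final 2 8 E

n=0: pose=(2,7,S); sL=3/16, sR=15/41; mL=-363/656, mR=-15/82; mL+mR=-483/656 → advance -1; mR−mL=243/656 → turn +1·90°
n=1: pose=(2,8,E); sL=12/73, sR=12/49; mL=-1464/3577, mR=-6/49; mL+mR=-1902/3577 → advance -1; mR−mL=1026/3577 → turn +1·90°
n=2: pose=(1,8,N); sL=30/101, sR=30/173; mL=-8220/17473, mR=-15/173; mL+mR=-9735/17473 → advance -1; mR−mL=6705/17473 → turn +1·90°
n=3: pose=(1,7,W); sL=60/157, sR=12/53; mL=-5064/8321, mR=-6/53; mL+mR=-6006/8321 → advance -1; mR−mL=4122/8321 → turn +1·90°
n=4: pose=(2,7,S); sL=3/16, sR=15/41; mL=-363/656, mR=-15/82; mL+mR=-483/656 → advance -1; mR−mL=243/656 → turn +1·90°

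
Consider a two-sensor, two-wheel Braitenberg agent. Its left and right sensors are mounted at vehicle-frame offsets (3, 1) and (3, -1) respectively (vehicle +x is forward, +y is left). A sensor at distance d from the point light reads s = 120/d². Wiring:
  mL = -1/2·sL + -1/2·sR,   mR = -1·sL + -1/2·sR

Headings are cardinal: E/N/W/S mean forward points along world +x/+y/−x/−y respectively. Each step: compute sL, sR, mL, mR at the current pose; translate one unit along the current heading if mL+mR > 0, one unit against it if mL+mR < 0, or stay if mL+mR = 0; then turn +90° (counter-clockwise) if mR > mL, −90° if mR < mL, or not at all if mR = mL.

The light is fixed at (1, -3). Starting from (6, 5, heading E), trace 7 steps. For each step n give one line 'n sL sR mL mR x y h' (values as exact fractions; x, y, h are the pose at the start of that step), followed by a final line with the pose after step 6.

n=0: pose=(6,5,E); sL=24/29, sR=120/113; mL=-3096/3277, mR=-4452/3277; mL+mR=-7548/3277 → advance -1; mR−mL=-12/29 → turn -1·90°
n=1: pose=(5,5,S); sL=12/5, sR=60/17; mL=-252/85, mR=-354/85; mL+mR=-606/85 → advance -1; mR−mL=-6/5 → turn -1·90°
n=2: pose=(5,6,W); sL=24/13, sR=120/101; mL=-1992/1313, mR=-3204/1313; mL+mR=-5196/1313 → advance -1; mR−mL=-12/13 → turn -1·90°
n=3: pose=(6,6,N); sL=3/4, sR=2/3; mL=-17/24, mR=-13/12; mL+mR=-43/24 → advance -1; mR−mL=-3/8 → turn -1·90°
n=4: pose=(6,5,E); sL=24/29, sR=120/113; mL=-3096/3277, mR=-4452/3277; mL+mR=-7548/3277 → advance -1; mR−mL=-12/29 → turn -1·90°
n=5: pose=(5,5,S); sL=12/5, sR=60/17; mL=-252/85, mR=-354/85; mL+mR=-606/85 → advance -1; mR−mL=-6/5 → turn -1·90°
n=6: pose=(5,6,W); sL=24/13, sR=120/101; mL=-1992/1313, mR=-3204/1313; mL+mR=-5196/1313 → advance -1; mR−mL=-12/13 → turn -1·90°

0 24/29 120/113 -3096/3277 -4452/3277 6 5 E
1 12/5 60/17 -252/85 -354/85 5 5 S
2 24/13 120/101 -1992/1313 -3204/1313 5 6 W
3 3/4 2/3 -17/24 -13/12 6 6 N
4 24/29 120/113 -3096/3277 -4452/3277 6 5 E
5 12/5 60/17 -252/85 -354/85 5 5 S
6 24/13 120/101 -1992/1313 -3204/1313 5 6 W
final 6 6 N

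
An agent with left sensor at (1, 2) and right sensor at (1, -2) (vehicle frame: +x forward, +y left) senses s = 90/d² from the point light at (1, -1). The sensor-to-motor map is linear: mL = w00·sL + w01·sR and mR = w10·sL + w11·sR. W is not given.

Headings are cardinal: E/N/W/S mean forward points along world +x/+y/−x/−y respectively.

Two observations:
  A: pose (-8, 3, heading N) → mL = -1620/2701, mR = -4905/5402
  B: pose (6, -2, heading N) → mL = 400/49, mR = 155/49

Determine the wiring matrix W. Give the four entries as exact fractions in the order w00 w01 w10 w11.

1 -1 1/2 -1

obs A: pose=(-8,3,N) → sL=45/73, sR=45/37, mL=-1620/2701, mR=-4905/5402
obs B: pose=(6,-2,N) → sL=10, sR=90/49, mL=400/49, mR=155/49
sensor matrix S = [[45/73, 45/37], [10, 90/49]]; det S = -1459800/132349
solve [mL_A; mL_B] = S·[w00; w01] and [mR_A; mR_B] = S·[w10; w11]:
  w00 = 1, w01 = -1, w10 = 1/2, w11 = -1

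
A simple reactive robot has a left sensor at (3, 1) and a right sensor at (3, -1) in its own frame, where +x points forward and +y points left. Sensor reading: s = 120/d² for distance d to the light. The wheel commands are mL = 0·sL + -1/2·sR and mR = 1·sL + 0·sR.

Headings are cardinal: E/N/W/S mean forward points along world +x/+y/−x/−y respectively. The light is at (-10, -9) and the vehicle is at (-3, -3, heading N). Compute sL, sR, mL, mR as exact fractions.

40/39 24/29 -12/29 40/39

left sensor world pos  = (-4, 0); dL² = 117
right sensor world pos = (-2, 0); dR² = 145
sL = 120/117 = 40/39
sR = 120/145 = 24/29
mL = 0·sL + -1/2·sR = -12/29
mR = 1·sL + 0·sR = 40/39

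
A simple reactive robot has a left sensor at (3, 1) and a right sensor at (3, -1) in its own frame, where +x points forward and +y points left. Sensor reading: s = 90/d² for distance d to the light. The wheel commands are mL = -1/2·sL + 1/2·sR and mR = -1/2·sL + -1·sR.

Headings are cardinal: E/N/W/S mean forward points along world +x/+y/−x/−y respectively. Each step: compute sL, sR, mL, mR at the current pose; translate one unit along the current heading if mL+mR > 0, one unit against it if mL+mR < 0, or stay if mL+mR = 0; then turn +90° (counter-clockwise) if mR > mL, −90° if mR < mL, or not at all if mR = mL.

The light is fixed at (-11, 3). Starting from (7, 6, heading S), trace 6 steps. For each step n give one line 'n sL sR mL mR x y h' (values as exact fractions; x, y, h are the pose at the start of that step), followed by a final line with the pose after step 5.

0 90/361 90/289 3240/104329 -45495/104329 7 6 S
1 5/13 9/25 -4/325 -359/650 7 7 W
2 90/373 90/449 -3420/167477 -53775/167477 8 7 N
3 9/50 45/244 27/12200 -837/3050 8 6 E
4 90/361 90/289 3240/104329 -45495/104329 7 6 S
5 5/13 9/25 -4/325 -359/650 7 7 W
final 8 7 N

n=0: pose=(7,6,S); sL=90/361, sR=90/289; mL=3240/104329, mR=-45495/104329; mL+mR=-42255/104329 → advance -1; mR−mL=-135/289 → turn -1·90°
n=1: pose=(7,7,W); sL=5/13, sR=9/25; mL=-4/325, mR=-359/650; mL+mR=-367/650 → advance -1; mR−mL=-27/50 → turn -1·90°
n=2: pose=(8,7,N); sL=90/373, sR=90/449; mL=-3420/167477, mR=-53775/167477; mL+mR=-57195/167477 → advance -1; mR−mL=-135/449 → turn -1·90°
n=3: pose=(8,6,E); sL=9/50, sR=45/244; mL=27/12200, mR=-837/3050; mL+mR=-3321/12200 → advance -1; mR−mL=-135/488 → turn -1·90°
n=4: pose=(7,6,S); sL=90/361, sR=90/289; mL=3240/104329, mR=-45495/104329; mL+mR=-42255/104329 → advance -1; mR−mL=-135/289 → turn -1·90°
n=5: pose=(7,7,W); sL=5/13, sR=9/25; mL=-4/325, mR=-359/650; mL+mR=-367/650 → advance -1; mR−mL=-27/50 → turn -1·90°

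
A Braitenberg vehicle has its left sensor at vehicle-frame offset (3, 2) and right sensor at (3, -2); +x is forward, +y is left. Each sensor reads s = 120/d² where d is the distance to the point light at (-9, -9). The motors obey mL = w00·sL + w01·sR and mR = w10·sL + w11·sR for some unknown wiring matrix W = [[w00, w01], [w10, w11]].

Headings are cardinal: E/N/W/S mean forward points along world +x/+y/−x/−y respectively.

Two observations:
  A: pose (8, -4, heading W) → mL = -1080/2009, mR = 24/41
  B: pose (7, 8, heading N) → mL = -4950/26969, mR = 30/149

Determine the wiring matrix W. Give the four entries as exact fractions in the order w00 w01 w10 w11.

obs A: pose=(8,-4,W) → sL=24/41, sR=24/49, mL=-1080/2009, mR=24/41
obs B: pose=(7,8,N) → sL=30/149, sR=30/181, mL=-4950/26969, mR=30/149
sensor matrix S = [[24/41, 24/49], [30/149, 30/181]]; det S = -86400/54180721
solve [mL_A; mL_B] = S·[w00; w01] and [mR_A; mR_B] = S·[w10; w11]:
  w00 = -1/2, w01 = -1/2, w10 = 1, w11 = 0

-1/2 -1/2 1 0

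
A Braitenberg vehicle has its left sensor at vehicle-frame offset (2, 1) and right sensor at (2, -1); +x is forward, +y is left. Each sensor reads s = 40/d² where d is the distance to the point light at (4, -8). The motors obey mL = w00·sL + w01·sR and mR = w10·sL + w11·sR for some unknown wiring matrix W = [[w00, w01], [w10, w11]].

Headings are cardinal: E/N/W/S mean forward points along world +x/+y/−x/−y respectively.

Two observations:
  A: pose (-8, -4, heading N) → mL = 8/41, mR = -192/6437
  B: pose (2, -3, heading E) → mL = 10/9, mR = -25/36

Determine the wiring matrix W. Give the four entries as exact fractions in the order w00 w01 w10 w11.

1 0 1/2 -1/2

obs A: pose=(-8,-4,N) → sL=8/41, sR=40/157, mL=8/41, mR=-192/6437
obs B: pose=(2,-3,E) → sL=10/9, sR=5/2, mL=10/9, mR=-25/36
sensor matrix S = [[8/41, 40/157], [10/9, 5/2]]; det S = 11860/57933
solve [mL_A; mL_B] = S·[w00; w01] and [mR_A; mR_B] = S·[w10; w11]:
  w00 = 1, w01 = 0, w10 = 1/2, w11 = -1/2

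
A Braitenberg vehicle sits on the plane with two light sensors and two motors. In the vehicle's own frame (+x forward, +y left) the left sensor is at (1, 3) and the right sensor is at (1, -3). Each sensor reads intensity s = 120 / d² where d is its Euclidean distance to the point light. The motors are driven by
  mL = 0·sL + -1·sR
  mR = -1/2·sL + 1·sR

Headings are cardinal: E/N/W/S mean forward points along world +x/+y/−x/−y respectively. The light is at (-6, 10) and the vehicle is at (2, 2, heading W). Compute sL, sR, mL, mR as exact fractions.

left sensor world pos  = (1, -1); dL² = 170
right sensor world pos = (1, 5); dR² = 74
sL = 120/170 = 12/17
sR = 120/74 = 60/37
mL = 0·sL + -1·sR = -60/37
mR = -1/2·sL + 1·sR = 798/629

12/17 60/37 -60/37 798/629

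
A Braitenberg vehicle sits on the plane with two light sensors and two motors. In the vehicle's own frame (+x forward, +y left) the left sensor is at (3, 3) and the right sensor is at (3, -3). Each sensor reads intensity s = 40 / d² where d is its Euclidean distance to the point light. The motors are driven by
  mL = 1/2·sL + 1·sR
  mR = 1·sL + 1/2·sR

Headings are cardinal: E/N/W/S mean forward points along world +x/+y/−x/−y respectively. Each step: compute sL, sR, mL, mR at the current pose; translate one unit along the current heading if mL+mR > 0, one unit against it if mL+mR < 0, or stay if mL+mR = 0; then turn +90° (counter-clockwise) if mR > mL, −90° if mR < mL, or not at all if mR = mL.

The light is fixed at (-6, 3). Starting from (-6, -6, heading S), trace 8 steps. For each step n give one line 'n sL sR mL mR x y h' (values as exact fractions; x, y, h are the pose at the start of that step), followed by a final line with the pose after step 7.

0 40/153 40/153 20/51 20/51 -6 -6 S
1 20/89 20/89 30/89 30/89 -6 -7 S
2 8/41 8/41 12/41 12/41 -6 -8 S
3 20/117 20/117 10/39 10/39 -6 -9 S
4 8/53 8/53 12/53 12/53 -6 -10 S
5 20/149 20/149 30/149 30/149 -6 -11 S
6 40/333 40/333 20/111 20/111 -6 -12 S
7 4/37 4/37 6/37 6/37 -6 -13 S
final -6 -14 S

n=0: pose=(-6,-6,S); sL=40/153, sR=40/153; mL=20/51, mR=20/51; mL+mR=40/51 → advance +1; mR−mL=0 → turn +0·90°
n=1: pose=(-6,-7,S); sL=20/89, sR=20/89; mL=30/89, mR=30/89; mL+mR=60/89 → advance +1; mR−mL=0 → turn +0·90°
n=2: pose=(-6,-8,S); sL=8/41, sR=8/41; mL=12/41, mR=12/41; mL+mR=24/41 → advance +1; mR−mL=0 → turn +0·90°
n=3: pose=(-6,-9,S); sL=20/117, sR=20/117; mL=10/39, mR=10/39; mL+mR=20/39 → advance +1; mR−mL=0 → turn +0·90°
n=4: pose=(-6,-10,S); sL=8/53, sR=8/53; mL=12/53, mR=12/53; mL+mR=24/53 → advance +1; mR−mL=0 → turn +0·90°
n=5: pose=(-6,-11,S); sL=20/149, sR=20/149; mL=30/149, mR=30/149; mL+mR=60/149 → advance +1; mR−mL=0 → turn +0·90°
n=6: pose=(-6,-12,S); sL=40/333, sR=40/333; mL=20/111, mR=20/111; mL+mR=40/111 → advance +1; mR−mL=0 → turn +0·90°
n=7: pose=(-6,-13,S); sL=4/37, sR=4/37; mL=6/37, mR=6/37; mL+mR=12/37 → advance +1; mR−mL=0 → turn +0·90°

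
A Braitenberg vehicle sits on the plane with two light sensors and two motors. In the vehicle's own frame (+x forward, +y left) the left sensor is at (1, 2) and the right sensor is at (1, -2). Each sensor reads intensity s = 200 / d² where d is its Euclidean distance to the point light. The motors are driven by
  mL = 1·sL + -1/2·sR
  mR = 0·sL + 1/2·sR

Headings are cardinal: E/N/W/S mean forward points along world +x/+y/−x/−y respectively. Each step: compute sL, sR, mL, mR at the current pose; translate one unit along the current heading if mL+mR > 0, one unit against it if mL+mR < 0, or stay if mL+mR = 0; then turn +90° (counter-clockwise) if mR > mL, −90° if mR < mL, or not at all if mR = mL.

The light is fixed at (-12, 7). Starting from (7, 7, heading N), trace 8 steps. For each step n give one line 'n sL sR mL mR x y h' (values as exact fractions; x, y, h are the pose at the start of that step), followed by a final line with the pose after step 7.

n=0: pose=(7,7,N); sL=20/29, sR=100/221; mL=2970/6409, mR=50/221; mL+mR=20/29 → advance +1; mR−mL=-1520/6409 → turn -1·90°
n=1: pose=(7,8,E); sL=200/409, sR=200/401; mL=39300/164009, mR=100/401; mL+mR=200/409 → advance +1; mR−mL=1600/164009 → turn +1·90°
n=2: pose=(8,8,N); sL=25/41, sR=25/61; mL=2025/5002, mR=25/122; mL+mR=25/41 → advance +1; mR−mL=-500/2501 → turn -1·90°
n=3: pose=(8,9,E); sL=200/457, sR=200/441; mL=42500/201537, mR=100/441; mL+mR=200/457 → advance +1; mR−mL=3200/201537 → turn +1·90°
n=4: pose=(9,9,N); sL=20/37, sR=100/269; mL=3530/9953, mR=50/269; mL+mR=20/37 → advance +1; mR−mL=-1680/9953 → turn -1·90°
n=5: pose=(9,10,E); sL=200/509, sR=40/97; mL=9220/49373, mR=20/97; mL+mR=200/509 → advance +1; mR−mL=960/49373 → turn +1·90°
n=6: pose=(10,10,N); sL=25/52, sR=25/74; mL=150/481, mR=25/148; mL+mR=25/52 → advance +1; mR−mL=-275/1924 → turn -1·90°
n=7: pose=(10,11,E); sL=40/113, sR=200/533; mL=10020/60229, mR=100/533; mL+mR=40/113 → advance +1; mR−mL=1280/60229 → turn +1·90°

0 20/29 100/221 2970/6409 50/221 7 7 N
1 200/409 200/401 39300/164009 100/401 7 8 E
2 25/41 25/61 2025/5002 25/122 8 8 N
3 200/457 200/441 42500/201537 100/441 8 9 E
4 20/37 100/269 3530/9953 50/269 9 9 N
5 200/509 40/97 9220/49373 20/97 9 10 E
6 25/52 25/74 150/481 25/148 10 10 N
7 40/113 200/533 10020/60229 100/533 10 11 E
final 11 11 N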